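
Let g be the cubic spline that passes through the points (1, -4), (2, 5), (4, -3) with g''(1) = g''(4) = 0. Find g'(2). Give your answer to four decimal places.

With M_i denoting the second derivative at x_i, h_i = 1, 2, and Δ_i = (y_(i+1) − y_i)/h_i = 9, -4:
  1·M_0 + 6·M_1 + 2·M_2 = 6(Δ_1 - Δ_0) = -78
Natural end conditions: M_0 = M_2 = 0.
Solving: M_0 = 0, M_1 = -13, M_2 = 0.
On [2, 4], g'(x) = b_1 + 2c_1·(x - 2) + 3d_1·(x - 2)² with b_1 = Δ_1 - h_1(2M_1 + M_2)/6 = 14/3, c_1 = M_1/2 = -13/2, d_1 = (M_2 - M_1)/(6h_1) = 13/12. So g'(2) = 14/3.

4.6667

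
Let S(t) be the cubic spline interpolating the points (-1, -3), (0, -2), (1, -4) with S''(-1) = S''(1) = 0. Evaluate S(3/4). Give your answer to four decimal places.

Let M_i = S''(x_i). Step sizes h_i = 1, 1; slopes of the chords Δ_i = (y_(i+1) - y_i)/h_i = 1, -2.
  1·M_0 + 4·M_1 + 1·M_2 = 6(Δ_1 - Δ_0) = -18
Natural end conditions: M_0 = M_2 = 0.
Solving: M_0 = 0, M_1 = -9/2, M_2 = 0.
On [0, 1], S(t) = -2 - 1/2·t - 9/4·t² + 3/4·t³.
With t = 3/4: S(3/4) = -851/256.

-3.3242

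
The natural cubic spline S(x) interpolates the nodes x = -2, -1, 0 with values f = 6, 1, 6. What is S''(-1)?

15

Let M_i = S''(x_i). Step sizes h_i = 1, 1; slopes of the chords Δ_i = (y_(i+1) - y_i)/h_i = -5, 5.
  1·M_0 + 4·M_1 + 1·M_2 = 6(Δ_1 - Δ_0) = 60
Natural end conditions: M_0 = M_2 = 0.
Hence M_0 = 0, M_1 = 15, M_2 = 0.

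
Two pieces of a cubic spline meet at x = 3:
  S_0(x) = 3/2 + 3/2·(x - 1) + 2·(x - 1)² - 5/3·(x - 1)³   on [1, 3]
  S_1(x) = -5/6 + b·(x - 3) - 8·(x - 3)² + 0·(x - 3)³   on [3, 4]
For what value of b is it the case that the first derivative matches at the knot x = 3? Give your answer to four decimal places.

-10.5000

S_0'(x) = 3/2 + 4·(x - 1) - 5·(x - 1)², so S_0'(3) = -21/2. On the right, S_1'(3) = b, so b = -21/2.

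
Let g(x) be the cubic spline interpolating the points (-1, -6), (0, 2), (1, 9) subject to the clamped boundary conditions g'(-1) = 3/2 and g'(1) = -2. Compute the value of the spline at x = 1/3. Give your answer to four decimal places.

5.6481

Let M_i = g''(x_i). Step sizes h_i = 1, 1; slopes of the chords Δ_i = (y_(i+1) - y_i)/h_i = 8, 7.
  1·M_0 + 4·M_1 + 1·M_2 = 6(Δ_1 - Δ_0) = -6
Clamped end conditions give two more equations: 2h_0·M_0 + h_0·M_1 = 6(Δ_0 - g'(-1)) = 39 and h_1·M_1 + 2h_1·M_2 = 6(g'(1) - Δ_1) = -54.
Forward elimination and back-substitution give M_0 = 77/4, M_1 = 1/2, M_2 = -109/4.
On [0, 1], g(x) = 2 + 91/8·x + 1/4·x² - 37/8·x³.
With x = 1/3: g(1/3) = 305/54.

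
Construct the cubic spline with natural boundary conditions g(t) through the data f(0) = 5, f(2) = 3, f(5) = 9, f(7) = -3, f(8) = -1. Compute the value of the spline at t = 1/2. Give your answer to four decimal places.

3.8330

Let M_i = g''(x_i). Step sizes h_i = 2, 3, 2, 1; slopes of the chords Δ_i = (y_(i+1) - y_i)/h_i = -1, 2, -6, 2.
  2·M_0 + 10·M_1 + 3·M_2 = 6(Δ_1 - Δ_0) = 18
  3·M_1 + 10·M_2 + 2·M_3 = 6(Δ_2 - Δ_1) = -48
  2·M_2 + 6·M_3 + 1·M_4 = 6(Δ_3 - Δ_2) = 48
Natural end conditions: M_0 = M_4 = 0.
Solving: M_0 = 0, M_1 = 1080/253, M_2 = -2082/253, M_3 = 2718/253, M_4 = 0.
On [0, 2], g(t) = 5 - 613/253·t + 0·t² + 90/253·t³.
With t = 1/2: g(1/2) = 3879/1012.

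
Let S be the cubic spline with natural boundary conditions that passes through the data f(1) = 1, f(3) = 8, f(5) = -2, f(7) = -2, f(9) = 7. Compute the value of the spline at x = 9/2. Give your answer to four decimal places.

Write M_i for S''(x_i). With h_i = 2, 2, 2, 2 and divided differences Δ_i = 7/2, -5, 0, 9/2, the continuity of S' gives the tridiagonal system
  2·M_0 + 8·M_1 + 2·M_2 = 6(Δ_1 - Δ_0) = -51
  2·M_1 + 8·M_2 + 2·M_3 = 6(Δ_2 - Δ_1) = 30
  2·M_2 + 8·M_3 + 2·M_4 = 6(Δ_3 - Δ_2) = 27
Natural end conditions: M_0 = M_4 = 0.
Solving the tridiagonal system: M_0 = 0, M_1 = -429/56, M_2 = 36/7, M_3 = 117/56, M_4 = 0.
On [3, 5], S(x) = 8 - 45/28·(x - 3) - 429/112·(x - 3)² + 239/224·(x - 3)³.
With (x - 3) = 3/2: S(9/2) = 1025/1792.

0.5720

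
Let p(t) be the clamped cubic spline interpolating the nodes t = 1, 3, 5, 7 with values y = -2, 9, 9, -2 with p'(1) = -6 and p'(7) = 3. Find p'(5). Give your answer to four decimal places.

Write m_i for p''(x_i). With h_i = 2, 2, 2 and divided differences Δ_i = 11/2, 0, -11/2, the continuity of p' gives the tridiagonal system
  2·m_0 + 8·m_1 + 2·m_2 = 6(Δ_1 - Δ_0) = -33
  2·m_1 + 8·m_2 + 2·m_3 = 6(Δ_2 - Δ_1) = -33
Clamped end conditions give two more equations: 2h_0·m_0 + h_0·m_1 = 6(Δ_0 - p'(1)) = 69 and h_2·m_2 + 2h_2·m_3 = 6(p'(7) - Δ_2) = 51.
Hence m_0 = 106/5, m_1 = -79/10, m_2 = -61/10, m_3 = 79/5.
On [5, 7], p'(t) = b_2 + 2c_2·(t - 5) + 3d_2·(t - 5)² with b_2 = Δ_2 - h_2(2m_2 + m_3)/6 = -67/10, c_2 = m_2/2 = -61/20, d_2 = (m_3 - m_2)/(6h_2) = 73/40. So p'(5) = -67/10.

-6.7000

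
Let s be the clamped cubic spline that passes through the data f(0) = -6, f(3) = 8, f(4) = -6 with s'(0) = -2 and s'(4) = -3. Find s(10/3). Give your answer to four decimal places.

2.7222

With σ_i denoting the second derivative at x_i, h_i = 3, 1, and Δ_i = (y_(i+1) − y_i)/h_i = 14/3, -14:
  3·σ_0 + 8·σ_1 + 1·σ_2 = 6(Δ_1 - Δ_0) = -112
Clamped end conditions give two more equations: 2h_0·σ_0 + h_0·σ_1 = 6(Δ_0 - s'(0)) = 40 and h_1·σ_1 + 2h_1·σ_2 = 6(s'(4) - Δ_1) = 66.
Solving the tridiagonal system: σ_0 = 245/12, σ_1 = -55/2, σ_2 = 187/4.
On [3, 4], s(x) = 8 - 101/8·(x - 3) - 55/4·(x - 3)² + 99/8·(x - 3)³.
With (x - 3) = 1/3: s(10/3) = 49/18.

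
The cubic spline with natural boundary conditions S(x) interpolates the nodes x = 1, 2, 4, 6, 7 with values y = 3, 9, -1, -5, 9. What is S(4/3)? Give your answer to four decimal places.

With m_i denoting the second derivative at x_i, h_i = 1, 2, 2, 1, and Δ_i = (y_(i+1) − y_i)/h_i = 6, -5, -2, 14:
  1·m_0 + 6·m_1 + 2·m_2 = 6(Δ_1 - Δ_0) = -66
  2·m_1 + 8·m_2 + 2·m_3 = 6(Δ_2 - Δ_1) = 18
  2·m_2 + 6·m_3 + 1·m_4 = 6(Δ_3 - Δ_2) = 96
Natural end conditions: m_0 = m_4 = 0.
Solving: m_0 = 0, m_1 = -57/5, m_2 = 6/5, m_3 = 78/5, m_4 = 0.
On [1, 2], S(x) = 3 + 79/10·(x - 1) + 0·(x - 1)² - 19/10·(x - 1)³.
With (x - 1) = 1/3: S(4/3) = 751/135.

5.5630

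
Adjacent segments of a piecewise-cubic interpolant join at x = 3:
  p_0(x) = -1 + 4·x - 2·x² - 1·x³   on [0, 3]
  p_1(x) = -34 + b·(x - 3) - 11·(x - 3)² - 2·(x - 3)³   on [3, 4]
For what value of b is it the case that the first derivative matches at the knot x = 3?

p_0'(x) = 4 - 4·x - 3·x², so p_0'(3) = -35. On the right, p_1'(3) = b, so b = -35.

-35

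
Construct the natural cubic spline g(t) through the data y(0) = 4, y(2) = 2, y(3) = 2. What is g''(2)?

1

Let M_i = g''(x_i). Step sizes h_i = 2, 1; slopes of the chords Δ_i = (y_(i+1) - y_i)/h_i = -1, 0.
  2·M_0 + 6·M_1 + 1·M_2 = 6(Δ_1 - Δ_0) = 6
Natural end conditions: M_0 = M_2 = 0.
Solving the tridiagonal system: M_0 = 0, M_1 = 1, M_2 = 0.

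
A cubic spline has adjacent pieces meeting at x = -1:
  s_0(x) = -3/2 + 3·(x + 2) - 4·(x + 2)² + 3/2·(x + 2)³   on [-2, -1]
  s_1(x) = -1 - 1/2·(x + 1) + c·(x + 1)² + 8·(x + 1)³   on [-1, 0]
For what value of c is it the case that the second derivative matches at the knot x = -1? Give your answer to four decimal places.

0.5000

s_0''(x) = -8 + 9·(x + 2), so s_0''(-1) = 1. On the right, s_1''(-1) = 2c, so c = 1/2.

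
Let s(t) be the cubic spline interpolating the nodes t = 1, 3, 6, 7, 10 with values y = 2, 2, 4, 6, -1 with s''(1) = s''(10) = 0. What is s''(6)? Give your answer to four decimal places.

1.4409

Let M_i = s''(x_i). Step sizes h_i = 2, 3, 1, 3; slopes of the chords Δ_i = (y_(i+1) - y_i)/h_i = 0, 2/3, 2, -7/3.
  2·M_0 + 10·M_1 + 3·M_2 = 6(Δ_1 - Δ_0) = 4
  3·M_1 + 8·M_2 + 1·M_3 = 6(Δ_2 - Δ_1) = 8
  1·M_2 + 8·M_3 + 3·M_4 = 6(Δ_3 - Δ_2) = -26
Natural end conditions: M_0 = M_4 = 0.
Hence M_0 = 0, M_1 = -1/31, M_2 = 134/93, M_3 = -319/93, M_4 = 0.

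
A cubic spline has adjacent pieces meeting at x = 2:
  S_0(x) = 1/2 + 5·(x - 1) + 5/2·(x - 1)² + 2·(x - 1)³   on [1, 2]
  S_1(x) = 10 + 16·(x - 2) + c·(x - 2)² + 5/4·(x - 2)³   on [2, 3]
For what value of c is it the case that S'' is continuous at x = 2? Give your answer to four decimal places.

8.5000

S_0''(x) = 5 + 12·(x - 1), so S_0''(2) = 17. On the right, S_1''(2) = 2c, so c = 17/2.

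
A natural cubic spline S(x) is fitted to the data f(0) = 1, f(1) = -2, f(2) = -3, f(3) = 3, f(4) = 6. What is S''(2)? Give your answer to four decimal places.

12.4286

Write σ_i for S''(x_i). With h_i = 1, 1, 1, 1 and divided differences Δ_i = -3, -1, 6, 3, the continuity of S' gives the tridiagonal system
  1·σ_0 + 4·σ_1 + 1·σ_2 = 6(Δ_1 - Δ_0) = 12
  1·σ_1 + 4·σ_2 + 1·σ_3 = 6(Δ_2 - Δ_1) = 42
  1·σ_2 + 4·σ_3 + 1·σ_4 = 6(Δ_3 - Δ_2) = -18
Natural end conditions: σ_0 = σ_4 = 0.
Forward elimination and back-substitution give σ_0 = 0, σ_1 = -3/28, σ_2 = 87/7, σ_3 = -213/28, σ_4 = 0.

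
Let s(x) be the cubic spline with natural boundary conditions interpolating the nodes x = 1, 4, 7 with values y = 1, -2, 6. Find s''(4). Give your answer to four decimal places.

Let m_i = s''(x_i). Step sizes h_i = 3, 3; slopes of the chords Δ_i = (y_(i+1) - y_i)/h_i = -1, 8/3.
  3·m_0 + 12·m_1 + 3·m_2 = 6(Δ_1 - Δ_0) = 22
Natural end conditions: m_0 = m_2 = 0.
Solving: m_0 = 0, m_1 = 11/6, m_2 = 0.

1.8333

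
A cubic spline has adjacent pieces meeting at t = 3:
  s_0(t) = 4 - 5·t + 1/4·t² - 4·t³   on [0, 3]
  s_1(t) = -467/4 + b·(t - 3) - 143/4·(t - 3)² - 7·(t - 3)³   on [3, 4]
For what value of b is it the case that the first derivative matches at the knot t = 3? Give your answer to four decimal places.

s_0'(t) = -5 + 1/2·t - 12·t², so s_0'(3) = -223/2. On the right, s_1'(3) = b, so b = -223/2.

-111.5000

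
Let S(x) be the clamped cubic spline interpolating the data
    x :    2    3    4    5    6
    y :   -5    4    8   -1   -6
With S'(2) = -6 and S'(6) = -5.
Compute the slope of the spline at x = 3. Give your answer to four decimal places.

Write m_i for S''(x_i). With h_i = 1, 1, 1, 1 and divided differences Δ_i = 9, 4, -9, -5, the continuity of S' gives the tridiagonal system
  1·m_0 + 4·m_1 + 1·m_2 = 6(Δ_1 - Δ_0) = -30
  1·m_1 + 4·m_2 + 1·m_3 = 6(Δ_2 - Δ_1) = -78
  1·m_2 + 4·m_3 + 1·m_4 = 6(Δ_3 - Δ_2) = 24
Clamped end conditions give two more equations: 2h_0·m_0 + h_0·m_1 = 6(Δ_0 - S'(2)) = 90 and h_3·m_3 + 2h_3·m_4 = 6(S'(6) - Δ_3) = 0.
Solving the tridiagonal system: m_0 = 743/14, m_1 = -113/7, m_2 = -37/2, m_3 = 85/7, m_4 = -85/14.
On [3, 4], S'(x) = b_1 + 2c_1·(x - 3) + 3d_1·(x - 3)² with b_1 = Δ_1 - h_1(2m_1 + m_2)/6 = 349/28, c_1 = m_1/2 = -113/14, d_1 = (m_2 - m_1)/(6h_1) = -11/28. So S'(3) = 349/28.

12.4643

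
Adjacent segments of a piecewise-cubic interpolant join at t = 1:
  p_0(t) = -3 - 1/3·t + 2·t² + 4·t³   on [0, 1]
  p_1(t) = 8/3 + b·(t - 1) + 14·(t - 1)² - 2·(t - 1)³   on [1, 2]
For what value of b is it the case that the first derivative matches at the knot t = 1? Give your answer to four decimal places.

p_0'(t) = -1/3 + 4·t + 12·t², so p_0'(1) = 47/3. On the right, p_1'(1) = b, so b = 47/3.

15.6667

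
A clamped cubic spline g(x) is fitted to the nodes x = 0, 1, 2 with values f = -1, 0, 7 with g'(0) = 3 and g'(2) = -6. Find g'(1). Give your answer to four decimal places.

With σ_i denoting the second derivative at x_i, h_i = 1, 1, and Δ_i = (y_(i+1) − y_i)/h_i = 1, 7:
  1·σ_0 + 4·σ_1 + 1·σ_2 = 6(Δ_1 - Δ_0) = 36
Clamped end conditions give two more equations: 2h_0·σ_0 + h_0·σ_1 = 6(Δ_0 - g'(0)) = -12 and h_1·σ_1 + 2h_1·σ_2 = 6(g'(2) - Δ_1) = -78.
Solving: σ_0 = -39/2, σ_1 = 27, σ_2 = -105/2.
On [1, 2], g'(x) = b_1 + 2c_1·(x - 1) + 3d_1·(x - 1)² with b_1 = Δ_1 - h_1(2σ_1 + σ_2)/6 = 27/4, c_1 = σ_1/2 = 27/2, d_1 = (σ_2 - σ_1)/(6h_1) = -53/4. So g'(1) = 27/4.

6.7500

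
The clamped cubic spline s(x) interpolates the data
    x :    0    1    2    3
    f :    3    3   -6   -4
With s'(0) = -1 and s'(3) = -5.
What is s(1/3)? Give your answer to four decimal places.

Let m_i = s''(x_i). Step sizes h_i = 1, 1, 1; slopes of the chords Δ_i = (y_(i+1) - y_i)/h_i = 0, -9, 2.
  1·m_0 + 4·m_1 + 1·m_2 = 6(Δ_1 - Δ_0) = -54
  1·m_1 + 4·m_2 + 1·m_3 = 6(Δ_2 - Δ_1) = 66
Clamped end conditions give two more equations: 2h_0·m_0 + h_0·m_1 = 6(Δ_0 - s'(0)) = 6 and h_2·m_2 + 2h_2·m_3 = 6(s'(3) - Δ_2) = -42.
Forward elimination and back-substitution give m_0 = 236/15, m_1 = -382/15, m_2 = 482/15, m_3 = -556/15.
On [0, 1], s(x) = 3 - 1·x + 118/15·x² - 103/15·x³.
With x = 1/3: s(1/3) = 1331/405.

3.2864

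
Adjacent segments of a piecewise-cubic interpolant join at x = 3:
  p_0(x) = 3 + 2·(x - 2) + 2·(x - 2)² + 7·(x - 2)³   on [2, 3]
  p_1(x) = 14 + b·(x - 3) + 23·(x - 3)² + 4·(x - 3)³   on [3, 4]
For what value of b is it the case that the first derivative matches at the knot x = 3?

p_0'(x) = 2 + 4·(x - 2) + 21·(x - 2)², so p_0'(3) = 27. On the right, p_1'(3) = b, so b = 27.

27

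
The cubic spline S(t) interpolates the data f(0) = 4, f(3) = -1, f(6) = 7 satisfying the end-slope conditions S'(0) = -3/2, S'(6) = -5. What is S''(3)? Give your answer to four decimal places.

Write M_i for S''(x_i). With h_i = 3, 3 and divided differences Δ_i = -5/3, 8/3, the continuity of S' gives the tridiagonal system
  3·M_0 + 12·M_1 + 3·M_2 = 6(Δ_1 - Δ_0) = 26
Clamped end conditions give two more equations: 2h_0·M_0 + h_0·M_1 = 6(Δ_0 - S'(0)) = -1 and h_1·M_1 + 2h_1·M_2 = 6(S'(6) - Δ_1) = -46.
Forward elimination and back-substitution give M_0 = -35/12, M_1 = 11/2, M_2 = -125/12.

5.5000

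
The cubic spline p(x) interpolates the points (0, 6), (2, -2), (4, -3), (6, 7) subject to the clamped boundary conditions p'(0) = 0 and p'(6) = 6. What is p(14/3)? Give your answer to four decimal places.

-0.4370

Write M_i for p''(x_i). With h_i = 2, 2, 2 and divided differences Δ_i = -4, -1/2, 5, the continuity of p' gives the tridiagonal system
  2·M_0 + 8·M_1 + 2·M_2 = 6(Δ_1 - Δ_0) = 21
  2·M_1 + 8·M_2 + 2·M_3 = 6(Δ_2 - Δ_1) = 33
Clamped end conditions give two more equations: 2h_0·M_0 + h_0·M_1 = 6(Δ_0 - p'(0)) = -24 and h_2·M_2 + 2h_2·M_3 = 6(p'(6) - Δ_2) = 6.
Solving the tridiagonal system: M_0 = -79/10, M_1 = 19/5, M_2 = 16/5, M_3 = -1/10.
On [4, 6], p(x) = -3 + 29/10·(x - 4) + 8/5·(x - 4)² - 11/40·(x - 4)³.
With (x - 4) = 2/3: p(14/3) = -59/135.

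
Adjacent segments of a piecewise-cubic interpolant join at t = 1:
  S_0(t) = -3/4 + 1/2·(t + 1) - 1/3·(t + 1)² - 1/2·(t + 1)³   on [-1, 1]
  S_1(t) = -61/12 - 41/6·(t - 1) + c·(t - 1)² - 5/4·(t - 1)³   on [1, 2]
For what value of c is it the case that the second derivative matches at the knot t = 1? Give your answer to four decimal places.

-3.3333

S_0''(t) = -2/3 - 3·(t + 1), so S_0''(1) = -20/3. On the right, S_1''(1) = 2c, so c = -10/3.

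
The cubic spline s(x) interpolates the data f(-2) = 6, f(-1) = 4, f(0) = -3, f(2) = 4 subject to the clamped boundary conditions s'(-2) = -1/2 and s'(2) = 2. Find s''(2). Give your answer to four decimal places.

-10.1818

Write M_i for s''(x_i). With h_i = 1, 1, 2 and divided differences Δ_i = -2, -7, 7/2, the continuity of s' gives the tridiagonal system
  1·M_0 + 4·M_1 + 1·M_2 = 6(Δ_1 - Δ_0) = -30
  1·M_1 + 6·M_2 + 2·M_3 = 6(Δ_2 - Δ_1) = 63
Clamped end conditions give two more equations: 2h_0·M_0 + h_0·M_1 = 6(Δ_0 - s'(-2)) = -9 and h_2·M_2 + 2h_2·M_3 = 6(s'(2) - Δ_2) = -9.
Solving the tridiagonal system: M_0 = 31/22, M_1 = -130/11, M_2 = 349/22, M_3 = -112/11.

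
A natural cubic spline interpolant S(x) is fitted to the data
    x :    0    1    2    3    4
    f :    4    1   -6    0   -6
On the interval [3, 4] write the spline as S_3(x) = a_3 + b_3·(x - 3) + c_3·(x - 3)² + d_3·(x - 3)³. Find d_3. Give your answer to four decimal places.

Write M_i for S''(x_i). With h_i = 1, 1, 1, 1 and divided differences Δ_i = -3, -7, 6, -6, the continuity of S' gives the tridiagonal system
  1·M_0 + 4·M_1 + 1·M_2 = 6(Δ_1 - Δ_0) = -24
  1·M_1 + 4·M_2 + 1·M_3 = 6(Δ_2 - Δ_1) = 78
  1·M_2 + 4·M_3 + 1·M_4 = 6(Δ_3 - Δ_2) = -72
Natural end conditions: M_0 = M_4 = 0.
Hence M_0 = 0, M_1 = -93/7, M_2 = 204/7, M_3 = -177/7, M_4 = 0.
On [3, 4], with S_3(x) = a_3 + b_3·(x - 3) + c_3·(x - 3)² + d_3·(x - 3)³: c_3 = M_3/2 = -177/14, d_3 = (M_4 - M_3)/(6h_3) = 59/14, b_3 = Δ_3 - h_3(2M_3 + M_4)/6 = 17/7.

4.2143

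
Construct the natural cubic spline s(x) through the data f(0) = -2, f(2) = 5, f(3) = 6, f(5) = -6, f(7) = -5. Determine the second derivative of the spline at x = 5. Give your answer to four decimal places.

7.1836

Write m_i for s''(x_i). With h_i = 2, 1, 2, 2 and divided differences Δ_i = 7/2, 1, -6, 1/2, the continuity of s' gives the tridiagonal system
  2·m_0 + 6·m_1 + 1·m_2 = 6(Δ_1 - Δ_0) = -15
  1·m_1 + 6·m_2 + 2·m_3 = 6(Δ_2 - Δ_1) = -42
  2·m_2 + 8·m_3 + 2·m_4 = 6(Δ_3 - Δ_2) = 39
Natural end conditions: m_0 = m_4 = 0.
Hence m_0 = 0, m_1 = -123/128, m_2 = -591/64, m_3 = 1839/256, m_4 = 0.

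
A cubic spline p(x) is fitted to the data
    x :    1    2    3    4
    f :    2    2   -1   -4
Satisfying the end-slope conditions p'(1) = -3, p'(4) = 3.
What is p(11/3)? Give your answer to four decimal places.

Let σ_i = p''(x_i). Step sizes h_i = 1, 1, 1; slopes of the chords Δ_i = (y_(i+1) - y_i)/h_i = 0, -3, -3.
  1·σ_0 + 4·σ_1 + 1·σ_2 = 6(Δ_1 - Δ_0) = -18
  1·σ_1 + 4·σ_2 + 1·σ_3 = 6(Δ_2 - Δ_1) = 0
Clamped end conditions give two more equations: 2h_0·σ_0 + h_0·σ_1 = 6(Δ_0 - p'(1)) = 18 and h_2·σ_2 + 2h_2·σ_3 = 6(p'(4) - Δ_2) = 36.
Solving the tridiagonal system: σ_0 = 62/5, σ_1 = -34/5, σ_2 = -16/5, σ_3 = 98/5.
On [3, 4], p(x) = -1 - 26/5·(x - 3) - 8/5·(x - 3)² + 19/5·(x - 3)³.
With (x - 3) = 2/3: p(11/3) = -547/135.

-4.0519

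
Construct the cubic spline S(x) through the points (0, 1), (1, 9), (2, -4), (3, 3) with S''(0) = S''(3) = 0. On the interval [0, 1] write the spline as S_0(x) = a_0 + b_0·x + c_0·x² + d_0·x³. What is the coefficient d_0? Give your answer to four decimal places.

-6.9333

With m_i denoting the second derivative at x_i, h_i = 1, 1, 1, and Δ_i = (y_(i+1) − y_i)/h_i = 8, -13, 7:
  1·m_0 + 4·m_1 + 1·m_2 = 6(Δ_1 - Δ_0) = -126
  1·m_1 + 4·m_2 + 1·m_3 = 6(Δ_2 - Δ_1) = 120
Natural end conditions: m_0 = m_3 = 0.
Solving the tridiagonal system: m_0 = 0, m_1 = -208/5, m_2 = 202/5, m_3 = 0.
On [0, 1], with S_0(x) = a_0 + b_0·x + c_0·x² + d_0·x³: c_0 = m_0/2 = 0, d_0 = (m_1 - m_0)/(6h_0) = -104/15, b_0 = Δ_0 - h_0(2m_0 + m_1)/6 = 224/15.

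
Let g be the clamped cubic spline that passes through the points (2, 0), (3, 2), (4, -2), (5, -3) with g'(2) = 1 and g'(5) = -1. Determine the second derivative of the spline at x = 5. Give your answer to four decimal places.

Write m_i for g''(x_i). With h_i = 1, 1, 1 and divided differences Δ_i = 2, -4, -1, the continuity of g' gives the tridiagonal system
  1·m_0 + 4·m_1 + 1·m_2 = 6(Δ_1 - Δ_0) = -36
  1·m_1 + 4·m_2 + 1·m_3 = 6(Δ_2 - Δ_1) = 18
Clamped end conditions give two more equations: 2h_0·m_0 + h_0·m_1 = 6(Δ_0 - g'(2)) = 6 and h_2·m_2 + 2h_2·m_3 = 6(g'(5) - Δ_2) = 0.
Solving the tridiagonal system: m_0 = 148/15, m_1 = -206/15, m_2 = 136/15, m_3 = -68/15.

-4.5333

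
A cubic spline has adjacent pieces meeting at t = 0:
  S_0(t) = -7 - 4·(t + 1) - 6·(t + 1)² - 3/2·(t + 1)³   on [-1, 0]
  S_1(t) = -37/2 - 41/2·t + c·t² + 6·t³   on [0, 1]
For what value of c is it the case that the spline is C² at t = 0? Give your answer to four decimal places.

-10.5000

S_0''(t) = -12 - 9·(t + 1), so S_0''(0) = -21. On the right, S_1''(0) = 2c, so c = -21/2.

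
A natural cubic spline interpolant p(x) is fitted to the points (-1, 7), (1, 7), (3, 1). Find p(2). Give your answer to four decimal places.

4.5625

Put m_i = p'' at the i-th knot. Here h = (2, 2) and Δ = (0, -3), so the interior equations h_(i-1)·m_(i-1) + 2(h_(i-1)+h_i)·m_i + h_i·m_(i+1) = 6(Δ_i − Δ_(i-1)) read
  2·m_0 + 8·m_1 + 2·m_2 = 6(Δ_1 - Δ_0) = -18
Natural end conditions: m_0 = m_2 = 0.
Forward elimination and back-substitution give m_0 = 0, m_1 = -9/4, m_2 = 0.
On [1, 3], p(x) = 7 - 3/2·(x - 1) - 9/8·(x - 1)² + 3/16·(x - 1)³.
With (x - 1) = 1: p(2) = 73/16.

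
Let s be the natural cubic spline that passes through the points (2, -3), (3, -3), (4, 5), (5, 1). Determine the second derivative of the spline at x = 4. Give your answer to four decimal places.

-22.4000

Write M_i for s''(x_i). With h_i = 1, 1, 1 and divided differences Δ_i = 0, 8, -4, the continuity of s' gives the tridiagonal system
  1·M_0 + 4·M_1 + 1·M_2 = 6(Δ_1 - Δ_0) = 48
  1·M_1 + 4·M_2 + 1·M_3 = 6(Δ_2 - Δ_1) = -72
Natural end conditions: M_0 = M_3 = 0.
Solving: M_0 = 0, M_1 = 88/5, M_2 = -112/5, M_3 = 0.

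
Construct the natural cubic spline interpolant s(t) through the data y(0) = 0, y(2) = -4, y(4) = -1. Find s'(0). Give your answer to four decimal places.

-2.8750

With m_i denoting the second derivative at x_i, h_i = 2, 2, and Δ_i = (y_(i+1) − y_i)/h_i = -2, 3/2:
  2·m_0 + 8·m_1 + 2·m_2 = 6(Δ_1 - Δ_0) = 21
Natural end conditions: m_0 = m_2 = 0.
Forward elimination and back-substitution give m_0 = 0, m_1 = 21/8, m_2 = 0.
On [0, 2], s'(t) = b_0 + 2c_0·t + 3d_0·t² with b_0 = Δ_0 - h_0(2m_0 + m_1)/6 = -23/8, c_0 = m_0/2 = 0, d_0 = (m_1 - m_0)/(6h_0) = 7/32. So s'(0) = -23/8.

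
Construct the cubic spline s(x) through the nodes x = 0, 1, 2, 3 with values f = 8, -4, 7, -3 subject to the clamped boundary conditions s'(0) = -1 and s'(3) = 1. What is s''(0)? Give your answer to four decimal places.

Write M_i for s''(x_i). With h_i = 1, 1, 1 and divided differences Δ_i = -12, 11, -10, the continuity of s' gives the tridiagonal system
  1·M_0 + 4·M_1 + 1·M_2 = 6(Δ_1 - Δ_0) = 138
  1·M_1 + 4·M_2 + 1·M_3 = 6(Δ_2 - Δ_1) = -126
Clamped end conditions give two more equations: 2h_0·M_0 + h_0·M_1 = 6(Δ_0 - s'(0)) = -66 and h_2·M_2 + 2h_2·M_3 = 6(s'(3) - Δ_2) = 66.
Solving the tridiagonal system: M_0 = -200/3, M_1 = 202/3, M_2 = -194/3, M_3 = 196/3.

-66.6667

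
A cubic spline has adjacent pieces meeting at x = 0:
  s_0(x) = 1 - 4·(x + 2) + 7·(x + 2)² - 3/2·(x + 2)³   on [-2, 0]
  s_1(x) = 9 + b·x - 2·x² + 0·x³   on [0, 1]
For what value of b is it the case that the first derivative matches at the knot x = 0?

s_0'(x) = -4 + 14·(x + 2) - 9/2·(x + 2)², so s_0'(0) = 6. On the right, s_1'(0) = b, so b = 6.

6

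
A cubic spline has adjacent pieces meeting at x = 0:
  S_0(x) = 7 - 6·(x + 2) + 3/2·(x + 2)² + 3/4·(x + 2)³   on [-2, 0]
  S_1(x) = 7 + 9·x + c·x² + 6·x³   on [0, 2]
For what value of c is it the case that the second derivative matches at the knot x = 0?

6

S_0''(x) = 3 + 9/2·(x + 2), so S_0''(0) = 12. On the right, S_1''(0) = 2c, so c = 6.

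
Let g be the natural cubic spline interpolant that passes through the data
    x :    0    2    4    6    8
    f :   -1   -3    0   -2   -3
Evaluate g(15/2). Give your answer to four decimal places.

Let M_i = g''(x_i). Step sizes h_i = 2, 2, 2, 2; slopes of the chords Δ_i = (y_(i+1) - y_i)/h_i = -1, 3/2, -1, -1/2.
  2·M_0 + 8·M_1 + 2·M_2 = 6(Δ_1 - Δ_0) = 15
  2·M_1 + 8·M_2 + 2·M_3 = 6(Δ_2 - Δ_1) = -15
  2·M_2 + 8·M_3 + 2·M_4 = 6(Δ_3 - Δ_2) = 3
Natural end conditions: M_0 = M_4 = 0.
Solving: M_0 = 0, M_1 = 18/7, M_2 = -39/14, M_3 = 15/14, M_4 = 0.
On [6, 8], g(x) = -2 - 17/14·(x - 6) + 15/28·(x - 6)² - 5/56·(x - 6)³.
With (x - 6) = 3/2: g(15/2) = -1307/448.

-2.9174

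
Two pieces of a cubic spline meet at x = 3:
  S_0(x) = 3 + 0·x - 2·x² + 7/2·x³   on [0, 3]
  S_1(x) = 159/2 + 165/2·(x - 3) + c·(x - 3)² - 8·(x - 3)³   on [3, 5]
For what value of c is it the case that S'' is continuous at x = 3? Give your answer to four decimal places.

29.5000

S_0''(x) = -4 + 21·x, so S_0''(3) = 59. On the right, S_1''(3) = 2c, so c = 59/2.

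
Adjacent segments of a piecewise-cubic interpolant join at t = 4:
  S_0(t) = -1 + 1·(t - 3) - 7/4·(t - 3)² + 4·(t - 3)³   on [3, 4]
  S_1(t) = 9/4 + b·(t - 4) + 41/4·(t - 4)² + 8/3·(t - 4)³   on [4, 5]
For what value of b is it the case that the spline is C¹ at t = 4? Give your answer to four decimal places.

S_0'(t) = 1 - 7/2·(t - 3) + 12·(t - 3)², so S_0'(4) = 19/2. On the right, S_1'(4) = b, so b = 19/2.

9.5000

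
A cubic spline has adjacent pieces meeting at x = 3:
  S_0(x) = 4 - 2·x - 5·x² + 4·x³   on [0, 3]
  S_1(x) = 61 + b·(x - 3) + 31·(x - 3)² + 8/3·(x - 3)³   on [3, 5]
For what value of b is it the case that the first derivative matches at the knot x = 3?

76

S_0'(x) = -2 - 10·x + 12·x², so S_0'(3) = 76. On the right, S_1'(3) = b, so b = 76.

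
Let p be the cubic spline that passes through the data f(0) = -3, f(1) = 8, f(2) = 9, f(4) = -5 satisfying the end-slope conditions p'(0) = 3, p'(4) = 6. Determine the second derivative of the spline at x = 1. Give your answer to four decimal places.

With σ_i denoting the second derivative at x_i, h_i = 1, 1, 2, and Δ_i = (y_(i+1) − y_i)/h_i = 11, 1, -7:
  1·σ_0 + 4·σ_1 + 1·σ_2 = 6(Δ_1 - Δ_0) = -60
  1·σ_1 + 6·σ_2 + 2·σ_3 = 6(Δ_2 - Δ_1) = -48
Clamped end conditions give two more equations: 2h_0·σ_0 + h_0·σ_1 = 6(Δ_0 - p'(0)) = 48 and h_2·σ_2 + 2h_2·σ_3 = 6(p'(4) - Δ_2) = 78.
Solving: σ_0 = 375/11, σ_1 = -222/11, σ_2 = -147/11, σ_3 = 288/11.

-20.1818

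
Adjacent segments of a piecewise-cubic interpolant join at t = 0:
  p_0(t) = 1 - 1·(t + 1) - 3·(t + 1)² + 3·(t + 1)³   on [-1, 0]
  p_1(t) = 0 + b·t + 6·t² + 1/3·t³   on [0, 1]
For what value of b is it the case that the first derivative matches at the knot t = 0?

p_0'(t) = -1 - 6·(t + 1) + 9·(t + 1)², so p_0'(0) = 2. On the right, p_1'(0) = b, so b = 2.

2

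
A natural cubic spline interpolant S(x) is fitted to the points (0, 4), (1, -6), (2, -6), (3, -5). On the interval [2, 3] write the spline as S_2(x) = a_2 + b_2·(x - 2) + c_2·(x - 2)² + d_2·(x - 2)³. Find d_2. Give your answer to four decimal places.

0.4000

Write M_i for S''(x_i). With h_i = 1, 1, 1 and divided differences Δ_i = -10, 0, 1, the continuity of S' gives the tridiagonal system
  1·M_0 + 4·M_1 + 1·M_2 = 6(Δ_1 - Δ_0) = 60
  1·M_1 + 4·M_2 + 1·M_3 = 6(Δ_2 - Δ_1) = 6
Natural end conditions: M_0 = M_3 = 0.
Solving the tridiagonal system: M_0 = 0, M_1 = 78/5, M_2 = -12/5, M_3 = 0.
On [2, 3], with S_2(x) = a_2 + b_2·(x - 2) + c_2·(x - 2)² + d_2·(x - 2)³: c_2 = M_2/2 = -6/5, d_2 = (M_3 - M_2)/(6h_2) = 2/5, b_2 = Δ_2 - h_2(2M_2 + M_3)/6 = 9/5.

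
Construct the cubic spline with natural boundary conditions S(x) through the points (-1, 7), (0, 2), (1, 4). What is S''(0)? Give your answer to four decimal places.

10.5000

Let M_i = S''(x_i). Step sizes h_i = 1, 1; slopes of the chords Δ_i = (y_(i+1) - y_i)/h_i = -5, 2.
  1·M_0 + 4·M_1 + 1·M_2 = 6(Δ_1 - Δ_0) = 42
Natural end conditions: M_0 = M_2 = 0.
Solving: M_0 = 0, M_1 = 21/2, M_2 = 0.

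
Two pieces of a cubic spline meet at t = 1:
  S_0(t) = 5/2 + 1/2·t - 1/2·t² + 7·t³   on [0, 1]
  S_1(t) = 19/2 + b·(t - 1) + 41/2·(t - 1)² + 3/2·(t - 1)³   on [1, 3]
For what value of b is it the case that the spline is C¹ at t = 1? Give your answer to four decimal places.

S_0'(t) = 1/2 - 1·t + 21·t², so S_0'(1) = 41/2. On the right, S_1'(1) = b, so b = 41/2.

20.5000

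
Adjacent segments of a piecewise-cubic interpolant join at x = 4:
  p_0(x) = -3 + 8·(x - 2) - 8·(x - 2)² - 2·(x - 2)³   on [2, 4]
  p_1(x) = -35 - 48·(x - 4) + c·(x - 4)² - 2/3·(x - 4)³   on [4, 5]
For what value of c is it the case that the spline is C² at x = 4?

p_0''(x) = -16 - 12·(x - 2), so p_0''(4) = -40. On the right, p_1''(4) = 2c, so c = -20.

-20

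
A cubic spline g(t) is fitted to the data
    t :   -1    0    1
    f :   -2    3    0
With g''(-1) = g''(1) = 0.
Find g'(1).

-5

Put M_i = g'' at the i-th knot. Here h = (1, 1) and Δ = (5, -3), so the interior equations h_(i-1)·M_(i-1) + 2(h_(i-1)+h_i)·M_i + h_i·M_(i+1) = 6(Δ_i − Δ_(i-1)) read
  1·M_0 + 4·M_1 + 1·M_2 = 6(Δ_1 - Δ_0) = -48
Natural end conditions: M_0 = M_2 = 0.
Hence M_0 = 0, M_1 = -12, M_2 = 0.
On [0, 1], g'(t) = b_1 + 2c_1·t + 3d_1·t² with b_1 = Δ_1 - h_1(2M_1 + M_2)/6 = 1, c_1 = M_1/2 = -6, d_1 = (M_2 - M_1)/(6h_1) = 2. So g'(1) = -5.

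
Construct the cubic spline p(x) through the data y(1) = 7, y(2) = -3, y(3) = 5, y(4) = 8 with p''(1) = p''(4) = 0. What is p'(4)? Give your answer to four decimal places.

Put m_i = p'' at the i-th knot. Here h = (1, 1, 1) and Δ = (-10, 8, 3), so the interior equations h_(i-1)·m_(i-1) + 2(h_(i-1)+h_i)·m_i + h_i·m_(i+1) = 6(Δ_i − Δ_(i-1)) read
  1·m_0 + 4·m_1 + 1·m_2 = 6(Δ_1 - Δ_0) = 108
  1·m_1 + 4·m_2 + 1·m_3 = 6(Δ_2 - Δ_1) = -30
Natural end conditions: m_0 = m_3 = 0.
Solving the tridiagonal system: m_0 = 0, m_1 = 154/5, m_2 = -76/5, m_3 = 0.
On [3, 4], p'(x) = b_2 + 2c_2·(x - 3) + 3d_2·(x - 3)² with b_2 = Δ_2 - h_2(2m_2 + m_3)/6 = 121/15, c_2 = m_2/2 = -38/5, d_2 = (m_3 - m_2)/(6h_2) = 38/15. So p'(4) = 7/15.

0.4667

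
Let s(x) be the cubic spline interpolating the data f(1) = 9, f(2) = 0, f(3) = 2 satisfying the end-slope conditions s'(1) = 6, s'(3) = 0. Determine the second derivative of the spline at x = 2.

Put M_i = s'' at the i-th knot. Here h = (1, 1) and Δ = (-9, 2), so the interior equations h_(i-1)·M_(i-1) + 2(h_(i-1)+h_i)·M_i + h_i·M_(i+1) = 6(Δ_i − Δ_(i-1)) read
  1·M_0 + 4·M_1 + 1·M_2 = 6(Δ_1 - Δ_0) = 66
Clamped end conditions give two more equations: 2h_0·M_0 + h_0·M_1 = 6(Δ_0 - s'(1)) = -90 and h_1·M_1 + 2h_1·M_2 = 6(s'(3) - Δ_1) = -12.
Solving the tridiagonal system: M_0 = -129/2, M_1 = 39, M_2 = -51/2.

39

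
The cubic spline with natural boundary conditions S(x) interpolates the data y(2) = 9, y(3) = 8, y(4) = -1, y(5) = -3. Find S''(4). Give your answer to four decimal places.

14.4000

With σ_i denoting the second derivative at x_i, h_i = 1, 1, 1, and Δ_i = (y_(i+1) − y_i)/h_i = -1, -9, -2:
  1·σ_0 + 4·σ_1 + 1·σ_2 = 6(Δ_1 - Δ_0) = -48
  1·σ_1 + 4·σ_2 + 1·σ_3 = 6(Δ_2 - Δ_1) = 42
Natural end conditions: σ_0 = σ_3 = 0.
Hence σ_0 = 0, σ_1 = -78/5, σ_2 = 72/5, σ_3 = 0.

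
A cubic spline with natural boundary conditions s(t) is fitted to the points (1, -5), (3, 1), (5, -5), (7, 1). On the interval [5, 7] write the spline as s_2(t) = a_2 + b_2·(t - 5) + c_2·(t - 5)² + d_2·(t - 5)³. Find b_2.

-1

Let m_i = s''(x_i). Step sizes h_i = 2, 2, 2; slopes of the chords Δ_i = (y_(i+1) - y_i)/h_i = 3, -3, 3.
  2·m_0 + 8·m_1 + 2·m_2 = 6(Δ_1 - Δ_0) = -36
  2·m_1 + 8·m_2 + 2·m_3 = 6(Δ_2 - Δ_1) = 36
Natural end conditions: m_0 = m_3 = 0.
Forward elimination and back-substitution give m_0 = 0, m_1 = -6, m_2 = 6, m_3 = 0.
On [5, 7], with s_2(t) = a_2 + b_2·(t - 5) + c_2·(t - 5)² + d_2·(t - 5)³: c_2 = m_2/2 = 3, d_2 = (m_3 - m_2)/(6h_2) = -1/2, b_2 = Δ_2 - h_2(2m_2 + m_3)/6 = -1.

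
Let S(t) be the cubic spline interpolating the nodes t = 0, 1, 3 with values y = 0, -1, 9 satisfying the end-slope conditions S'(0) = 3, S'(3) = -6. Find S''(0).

Write M_i for S''(x_i). With h_i = 1, 2 and divided differences Δ_i = -1, 5, the continuity of S' gives the tridiagonal system
  1·M_0 + 6·M_1 + 2·M_2 = 6(Δ_1 - Δ_0) = 36
Clamped end conditions give two more equations: 2h_0·M_0 + h_0·M_1 = 6(Δ_0 - S'(0)) = -24 and h_1·M_1 + 2h_1·M_2 = 6(S'(3) - Δ_1) = -66.
Solving: M_0 = -21, M_1 = 18, M_2 = -51/2.

-21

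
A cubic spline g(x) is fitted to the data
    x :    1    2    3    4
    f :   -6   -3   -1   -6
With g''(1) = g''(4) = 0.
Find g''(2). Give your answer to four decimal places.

1.2000

Let σ_i = g''(x_i). Step sizes h_i = 1, 1, 1; slopes of the chords Δ_i = (y_(i+1) - y_i)/h_i = 3, 2, -5.
  1·σ_0 + 4·σ_1 + 1·σ_2 = 6(Δ_1 - Δ_0) = -6
  1·σ_1 + 4·σ_2 + 1·σ_3 = 6(Δ_2 - Δ_1) = -42
Natural end conditions: σ_0 = σ_3 = 0.
Hence σ_0 = 0, σ_1 = 6/5, σ_2 = -54/5, σ_3 = 0.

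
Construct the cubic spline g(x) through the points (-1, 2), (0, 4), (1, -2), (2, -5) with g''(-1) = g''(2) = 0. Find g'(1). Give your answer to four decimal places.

-5.6667

Let σ_i = g''(x_i). Step sizes h_i = 1, 1, 1; slopes of the chords Δ_i = (y_(i+1) - y_i)/h_i = 2, -6, -3.
  1·σ_0 + 4·σ_1 + 1·σ_2 = 6(Δ_1 - Δ_0) = -48
  1·σ_1 + 4·σ_2 + 1·σ_3 = 6(Δ_2 - Δ_1) = 18
Natural end conditions: σ_0 = σ_3 = 0.
Solving the tridiagonal system: σ_0 = 0, σ_1 = -14, σ_2 = 8, σ_3 = 0.
On [1, 2], g'(x) = b_2 + 2c_2·(x - 1) + 3d_2·(x - 1)² with b_2 = Δ_2 - h_2(2σ_2 + σ_3)/6 = -17/3, c_2 = σ_2/2 = 4, d_2 = (σ_3 - σ_2)/(6h_2) = -4/3. So g'(1) = -17/3.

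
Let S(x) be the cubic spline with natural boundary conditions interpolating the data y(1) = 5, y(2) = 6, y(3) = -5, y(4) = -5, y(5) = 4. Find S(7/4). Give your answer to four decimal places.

7.0098

Let σ_i = S''(x_i). Step sizes h_i = 1, 1, 1, 1; slopes of the chords Δ_i = (y_(i+1) - y_i)/h_i = 1, -11, 0, 9.
  1·σ_0 + 4·σ_1 + 1·σ_2 = 6(Δ_1 - Δ_0) = -72
  1·σ_1 + 4·σ_2 + 1·σ_3 = 6(Δ_2 - Δ_1) = 66
  1·σ_2 + 4·σ_3 + 1·σ_4 = 6(Δ_3 - Δ_2) = 54
Natural end conditions: σ_0 = σ_4 = 0.
Solving: σ_0 = 0, σ_1 = -645/28, σ_2 = 141/7, σ_3 = 237/28, σ_4 = 0.
On [1, 2], S(x) = 5 + 271/56·(x - 1) + 0·(x - 1)² - 215/56·(x - 1)³.
With (x - 1) = 3/4: S(7/4) = 3589/512.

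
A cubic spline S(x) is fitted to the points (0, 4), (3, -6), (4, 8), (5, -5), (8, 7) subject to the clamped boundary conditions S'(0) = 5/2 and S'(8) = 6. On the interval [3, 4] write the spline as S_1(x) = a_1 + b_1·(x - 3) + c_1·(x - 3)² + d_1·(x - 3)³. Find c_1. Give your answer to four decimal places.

Let m_i = S''(x_i). Step sizes h_i = 3, 1, 1, 3; slopes of the chords Δ_i = (y_(i+1) - y_i)/h_i = -10/3, 14, -13, 4.
  3·m_0 + 8·m_1 + 1·m_2 = 6(Δ_1 - Δ_0) = 104
  1·m_1 + 4·m_2 + 1·m_3 = 6(Δ_2 - Δ_1) = -162
  1·m_2 + 8·m_3 + 3·m_4 = 6(Δ_3 - Δ_2) = 102
Clamped end conditions give two more equations: 2h_0·m_0 + h_0·m_1 = 6(Δ_0 - S'(0)) = -35 and h_3·m_3 + 2h_3·m_4 = 6(S'(8) - Δ_3) = 12.
Forward elimination and back-substitution give m_0 = -12013/624, m_1 = 2791/104, m_2 = -847/16, m_3 = 2383/104, m_4 = -1967/208.
On [3, 4], with S_1(x) = a_1 + b_1·(x - 3) + c_1·(x - 3)² + d_1·(x - 3)³: c_1 = m_1/2 = 2791/208, d_1 = (m_2 - m_1)/(6h_1) = -5531/416, b_1 = Δ_1 - h_1(2m_1 + m_2)/6 = 5773/416.

13.4183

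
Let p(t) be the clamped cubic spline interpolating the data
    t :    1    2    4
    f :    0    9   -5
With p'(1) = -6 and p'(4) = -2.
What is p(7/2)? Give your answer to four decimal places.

Put σ_i = p'' at the i-th knot. Here h = (1, 2) and Δ = (9, -7), so the interior equations h_(i-1)·σ_(i-1) + 2(h_(i-1)+h_i)·σ_i + h_i·σ_(i+1) = 6(Δ_i − Δ_(i-1)) read
  1·σ_0 + 6·σ_1 + 2·σ_2 = 6(Δ_1 - Δ_0) = -96
Clamped end conditions give two more equations: 2h_0·σ_0 + h_0·σ_1 = 6(Δ_0 - p'(1)) = 90 and h_1·σ_1 + 2h_1·σ_2 = 6(p'(4) - Δ_1) = 30.
Solving: σ_0 = 187/3, σ_1 = -104/3, σ_2 = 149/6.
On [2, 4], p(t) = 9 + 47/6·(t - 2) - 52/3·(t - 2)² + 119/24·(t - 2)³.
With (t - 2) = 3/2: p(7/2) = -97/64.

-1.5156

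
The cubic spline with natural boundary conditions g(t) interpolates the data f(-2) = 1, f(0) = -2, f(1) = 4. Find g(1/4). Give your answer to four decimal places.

Write σ_i for g''(x_i). With h_i = 2, 1 and divided differences Δ_i = -3/2, 6, the continuity of g' gives the tridiagonal system
  2·σ_0 + 6·σ_1 + 1·σ_2 = 6(Δ_1 - Δ_0) = 45
Natural end conditions: σ_0 = σ_2 = 0.
Solving: σ_0 = 0, σ_1 = 15/2, σ_2 = 0.
On [0, 1], g(t) = -2 + 7/2·t + 15/4·t² - 5/4·t³.
With t = 1/4: g(1/4) = -233/256.

-0.9102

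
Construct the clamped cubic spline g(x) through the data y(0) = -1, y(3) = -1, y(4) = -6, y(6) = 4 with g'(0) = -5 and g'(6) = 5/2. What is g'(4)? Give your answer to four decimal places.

Put m_i = g'' at the i-th knot. Here h = (3, 1, 2) and Δ = (0, -5, 5), so the interior equations h_(i-1)·m_(i-1) + 2(h_(i-1)+h_i)·m_i + h_i·m_(i+1) = 6(Δ_i − Δ_(i-1)) read
  3·m_0 + 8·m_1 + 1·m_2 = 6(Δ_1 - Δ_0) = -30
  1·m_1 + 6·m_2 + 2·m_3 = 6(Δ_2 - Δ_1) = 60
Clamped end conditions give two more equations: 2h_0·m_0 + h_0·m_1 = 6(Δ_0 - g'(0)) = 30 and h_2·m_2 + 2h_2·m_3 = 6(g'(6) - Δ_2) = -15.
Hence m_0 = 135/14, m_1 = -65/7, m_2 = 215/14, m_3 = -80/7.
On [4, 6], g'(x) = b_2 + 2c_2·(x - 4) + 3d_2·(x - 4)² with b_2 = Δ_2 - h_2(2m_2 + m_3)/6 = -10/7, c_2 = m_2/2 = 215/28, d_2 = (m_3 - m_2)/(6h_2) = -125/56. So g'(4) = -10/7.

-1.4286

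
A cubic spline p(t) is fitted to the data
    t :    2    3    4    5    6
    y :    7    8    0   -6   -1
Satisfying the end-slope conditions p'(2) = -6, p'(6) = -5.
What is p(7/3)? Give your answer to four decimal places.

6.4431

Write m_i for p''(x_i). With h_i = 1, 1, 1, 1 and divided differences Δ_i = 1, -8, -6, 5, the continuity of p' gives the tridiagonal system
  1·m_0 + 4·m_1 + 1·m_2 = 6(Δ_1 - Δ_0) = -54
  1·m_1 + 4·m_2 + 1·m_3 = 6(Δ_2 - Δ_1) = 12
  1·m_2 + 4·m_3 + 1·m_4 = 6(Δ_3 - Δ_2) = 66
Clamped end conditions give two more equations: 2h_0·m_0 + h_0·m_1 = 6(Δ_0 - p'(2)) = 42 and h_3·m_3 + 2h_3·m_4 = 6(p'(6) - Δ_3) = -60.
Solving: m_0 = 895/28, m_1 = -307/14, m_2 = 7/4, m_3 = 377/14, m_4 = -1217/28.
On [2, 3], p(t) = 7 - 6·(t - 2) + 895/56·(t - 2)² - 503/56·(t - 2)³.
With (t - 2) = 1/3: p(7/3) = 4871/756.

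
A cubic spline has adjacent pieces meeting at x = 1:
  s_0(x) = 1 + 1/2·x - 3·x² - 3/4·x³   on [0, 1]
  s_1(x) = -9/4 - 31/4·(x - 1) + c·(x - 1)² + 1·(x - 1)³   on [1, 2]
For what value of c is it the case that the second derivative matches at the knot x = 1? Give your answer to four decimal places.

s_0''(x) = -6 - 9/2·x, so s_0''(1) = -21/2. On the right, s_1''(1) = 2c, so c = -21/4.

-5.2500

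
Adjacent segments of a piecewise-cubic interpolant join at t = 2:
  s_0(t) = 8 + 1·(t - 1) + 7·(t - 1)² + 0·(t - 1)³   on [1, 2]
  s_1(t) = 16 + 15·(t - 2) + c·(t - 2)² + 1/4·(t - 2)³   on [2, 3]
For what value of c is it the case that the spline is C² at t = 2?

s_0''(t) = 14 + 0·(t - 1), so s_0''(2) = 14. On the right, s_1''(2) = 2c, so c = 7.

7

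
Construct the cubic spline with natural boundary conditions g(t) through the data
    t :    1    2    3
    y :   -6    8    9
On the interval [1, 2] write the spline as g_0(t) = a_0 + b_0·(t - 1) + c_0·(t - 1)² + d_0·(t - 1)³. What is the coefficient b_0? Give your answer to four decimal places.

17.2500

With σ_i denoting the second derivative at x_i, h_i = 1, 1, and Δ_i = (y_(i+1) − y_i)/h_i = 14, 1:
  1·σ_0 + 4·σ_1 + 1·σ_2 = 6(Δ_1 - Δ_0) = -78
Natural end conditions: σ_0 = σ_2 = 0.
Forward elimination and back-substitution give σ_0 = 0, σ_1 = -39/2, σ_2 = 0.
On [1, 2], with g_0(t) = a_0 + b_0·(t - 1) + c_0·(t - 1)² + d_0·(t - 1)³: c_0 = σ_0/2 = 0, d_0 = (σ_1 - σ_0)/(6h_0) = -13/4, b_0 = Δ_0 - h_0(2σ_0 + σ_1)/6 = 69/4.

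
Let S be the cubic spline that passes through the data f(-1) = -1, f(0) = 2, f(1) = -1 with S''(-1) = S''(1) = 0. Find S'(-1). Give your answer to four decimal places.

Write M_i for S''(x_i). With h_i = 1, 1 and divided differences Δ_i = 3, -3, the continuity of S' gives the tridiagonal system
  1·M_0 + 4·M_1 + 1·M_2 = 6(Δ_1 - Δ_0) = -36
Natural end conditions: M_0 = M_2 = 0.
Hence M_0 = 0, M_1 = -9, M_2 = 0.
On [-1, 0], S'(t) = b_0 + 2c_0·(t + 1) + 3d_0·(t + 1)² with b_0 = Δ_0 - h_0(2M_0 + M_1)/6 = 9/2, c_0 = M_0/2 = 0, d_0 = (M_1 - M_0)/(6h_0) = -3/2. So S'(-1) = 9/2.

4.5000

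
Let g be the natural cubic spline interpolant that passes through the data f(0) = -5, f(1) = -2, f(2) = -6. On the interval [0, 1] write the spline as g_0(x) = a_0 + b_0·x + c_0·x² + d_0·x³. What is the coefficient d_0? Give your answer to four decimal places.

-1.7500

Put M_i = g'' at the i-th knot. Here h = (1, 1) and Δ = (3, -4), so the interior equations h_(i-1)·M_(i-1) + 2(h_(i-1)+h_i)·M_i + h_i·M_(i+1) = 6(Δ_i − Δ_(i-1)) read
  1·M_0 + 4·M_1 + 1·M_2 = 6(Δ_1 - Δ_0) = -42
Natural end conditions: M_0 = M_2 = 0.
Hence M_0 = 0, M_1 = -21/2, M_2 = 0.
On [0, 1], with g_0(x) = a_0 + b_0·x + c_0·x² + d_0·x³: c_0 = M_0/2 = 0, d_0 = (M_1 - M_0)/(6h_0) = -7/4, b_0 = Δ_0 - h_0(2M_0 + M_1)/6 = 19/4.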